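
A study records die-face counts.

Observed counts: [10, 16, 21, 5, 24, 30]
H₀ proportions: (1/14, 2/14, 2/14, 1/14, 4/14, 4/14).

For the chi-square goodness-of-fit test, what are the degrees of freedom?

df = k − 1 = 6 − 1 = 5

degrees of freedom = 5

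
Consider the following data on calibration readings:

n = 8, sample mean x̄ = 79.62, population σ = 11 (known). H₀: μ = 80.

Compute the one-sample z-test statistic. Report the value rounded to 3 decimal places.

SE = σ/√n = 11/√8 = 3.8891
z = (x̄−μ₀)/SE = (79.62−80)/3.8891 = -0.0977

test statistic = -0.098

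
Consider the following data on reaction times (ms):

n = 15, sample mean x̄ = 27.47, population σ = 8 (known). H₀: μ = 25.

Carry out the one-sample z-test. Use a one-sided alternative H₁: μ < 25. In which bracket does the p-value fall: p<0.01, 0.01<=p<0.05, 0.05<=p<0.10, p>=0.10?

SE = σ/√n = 8/√15 = 2.0656
z = (x̄−μ₀)/SE = (27.47−25)/2.0656 = 1.1958
p-value (one-sided, H₁ less) = 0.88411
→ bracket: p>=0.10

p-value bracket: p>=0.10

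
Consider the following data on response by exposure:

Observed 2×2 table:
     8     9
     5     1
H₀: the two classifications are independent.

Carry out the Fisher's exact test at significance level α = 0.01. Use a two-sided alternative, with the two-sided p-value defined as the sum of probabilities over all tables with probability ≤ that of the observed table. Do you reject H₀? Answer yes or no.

Margins: r₁=17, r₂=6, c₁=13, c₂=10, n=23
p_obs = C(17,8)·C(6,5)/C(23,13); sum pmf over tables with pmf ≤ p_obs
p-value (two-sided) = 0.17902
At α=0.01: p ≥ α → fail to reject H₀

reject H₀: no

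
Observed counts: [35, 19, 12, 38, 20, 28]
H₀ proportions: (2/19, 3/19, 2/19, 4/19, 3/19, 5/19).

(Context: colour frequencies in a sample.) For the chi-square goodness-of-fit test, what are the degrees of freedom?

degrees of freedom = 5

df = k − 1 = 6 − 1 = 5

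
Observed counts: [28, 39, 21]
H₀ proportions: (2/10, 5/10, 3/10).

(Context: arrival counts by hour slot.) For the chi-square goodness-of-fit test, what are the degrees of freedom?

df = k − 1 = 3 − 1 = 2

degrees of freedom = 2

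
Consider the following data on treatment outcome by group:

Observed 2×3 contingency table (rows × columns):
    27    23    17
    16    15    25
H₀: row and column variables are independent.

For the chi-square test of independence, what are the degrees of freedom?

degrees of freedom = 2

df = (r−1)(c−1) = (2−1)·(3−1) = 2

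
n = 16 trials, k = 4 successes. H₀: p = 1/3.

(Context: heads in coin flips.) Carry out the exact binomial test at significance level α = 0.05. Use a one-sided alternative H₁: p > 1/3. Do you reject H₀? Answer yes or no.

reject H₀: no

Exact binomial: n=16, k=4, p₀=1/3=0.3333
P(X≥4) from Σ C(n,i)·p₀^i·(1−p₀)^(n−i)
p-value (one-sided, H₁ greater) = 0.83405
At α=0.05: p ≥ α → fail to reject H₀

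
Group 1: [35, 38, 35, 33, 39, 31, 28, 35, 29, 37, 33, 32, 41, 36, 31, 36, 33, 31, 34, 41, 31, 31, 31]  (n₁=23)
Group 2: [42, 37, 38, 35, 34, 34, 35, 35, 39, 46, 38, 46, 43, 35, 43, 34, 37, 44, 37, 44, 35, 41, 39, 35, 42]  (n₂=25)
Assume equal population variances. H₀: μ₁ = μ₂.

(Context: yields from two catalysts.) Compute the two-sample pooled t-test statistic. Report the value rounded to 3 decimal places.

x̄₁=33.957, s₁=3.574, n₁=23
x̄₂=38.720, s₂=4.005, n₂=25
s_p² = [22·3.574² + 24·4.005²]/46 = 14.4782
SE = √(s_p²·(1/23+1/25)) = 1.0994
t = (33.957−38.720)/1.0994 = -4.3329
df = 46

test statistic = -4.333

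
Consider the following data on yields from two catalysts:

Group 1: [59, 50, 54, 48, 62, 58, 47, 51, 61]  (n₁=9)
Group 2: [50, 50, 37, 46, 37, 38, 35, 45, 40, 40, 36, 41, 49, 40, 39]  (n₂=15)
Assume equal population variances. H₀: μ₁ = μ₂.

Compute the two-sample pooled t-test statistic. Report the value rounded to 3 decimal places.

x̄₁=54.444, s₁=5.725, n₁=9
x̄₂=41.533, s₂=5.153, n₂=15
s_p² = [8·5.725² + 14·5.153²]/22 = 28.8162
SE = √(s_p²·(1/9+1/15)) = 2.2634
t = (54.444−41.533)/2.2634 = 5.7044
df = 22

test statistic = 5.704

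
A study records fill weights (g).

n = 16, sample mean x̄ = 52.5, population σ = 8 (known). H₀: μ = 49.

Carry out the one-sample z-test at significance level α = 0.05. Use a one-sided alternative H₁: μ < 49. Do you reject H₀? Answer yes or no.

SE = σ/√n = 8/√16 = 2.0000
z = (x̄−μ₀)/SE = (52.5−49)/2.0000 = 1.7500
p-value (one-sided, H₁ less) = 0.95994
At α=0.05: p ≥ α → fail to reject H₀

reject H₀: no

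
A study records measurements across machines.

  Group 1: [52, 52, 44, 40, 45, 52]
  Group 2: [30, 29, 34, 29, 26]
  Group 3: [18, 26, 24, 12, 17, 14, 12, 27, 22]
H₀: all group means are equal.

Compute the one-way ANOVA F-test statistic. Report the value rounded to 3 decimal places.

Group means [47.50, 29.60, 19.11], grand mean 30.250
SSB = Σnᵢ(x̄ᵢ−x̄)² = 2904.161; SSW = ΣΣ(x−x̄ᵢ)² = 443.589
MSB = 2904.161/2 = 1452.0806; MSW = 443.589/17 = 26.0935
F = MSB/MSW = 55.6492
df = (2, 17)

test statistic = 55.649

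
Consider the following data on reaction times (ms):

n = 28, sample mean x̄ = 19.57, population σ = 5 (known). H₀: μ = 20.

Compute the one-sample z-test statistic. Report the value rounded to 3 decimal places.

test statistic = -0.455

SE = σ/√n = 5/√28 = 0.9449
z = (x̄−μ₀)/SE = (19.57−20)/0.9449 = -0.4551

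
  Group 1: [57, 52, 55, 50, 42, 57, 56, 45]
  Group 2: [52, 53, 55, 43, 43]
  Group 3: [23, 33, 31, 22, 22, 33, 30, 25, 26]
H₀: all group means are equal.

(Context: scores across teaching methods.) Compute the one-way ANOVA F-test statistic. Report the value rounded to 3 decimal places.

Group means [51.75, 49.20, 27.22], grand mean 41.136
SSB = Σnᵢ(x̄ᵢ−x̄)² = 2968.735; SSW = ΣΣ(x−x̄ᵢ)² = 527.856
MSB = 2968.735/2 = 1484.3677; MSW = 527.856/19 = 27.7819
F = MSB/MSW = 53.4294
df = (2, 19)

test statistic = 53.429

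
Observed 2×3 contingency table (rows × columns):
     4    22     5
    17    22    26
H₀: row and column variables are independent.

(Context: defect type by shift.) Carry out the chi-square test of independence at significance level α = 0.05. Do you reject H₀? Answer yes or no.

reject H₀: yes

Row totals [31, 65], col totals [21, 44, 31], n=96
χ² = (4−6.78)²/6.78 + (22−14.21)²/14.21 + (5−10.01)²/10.01 + (17−14.22)²/14.22 + (22−29.79)²/29.79 + (26−20.99)²/20.99 = 11.6992
df = 2
p-value (upper-tail) = 0.00288
At α=0.05: p < α → reject H₀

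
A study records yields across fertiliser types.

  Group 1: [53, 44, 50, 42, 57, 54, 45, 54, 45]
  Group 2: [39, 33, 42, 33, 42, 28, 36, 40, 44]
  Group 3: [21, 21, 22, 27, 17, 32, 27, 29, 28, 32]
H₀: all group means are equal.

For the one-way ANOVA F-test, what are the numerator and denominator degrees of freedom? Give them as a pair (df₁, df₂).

degrees of freedom = [2, 25]

k = 3 groups, N = 28 total
df = (k−1, N−k) = (3−1, 28−3) = (2, 25)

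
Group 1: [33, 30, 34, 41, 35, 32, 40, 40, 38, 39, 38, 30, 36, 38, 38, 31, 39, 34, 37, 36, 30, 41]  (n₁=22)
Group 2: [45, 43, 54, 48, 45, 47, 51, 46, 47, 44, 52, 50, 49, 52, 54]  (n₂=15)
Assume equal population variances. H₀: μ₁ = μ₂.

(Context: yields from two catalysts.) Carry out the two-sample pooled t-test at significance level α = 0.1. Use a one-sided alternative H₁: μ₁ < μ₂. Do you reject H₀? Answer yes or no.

x̄₁=35.909, s₁=3.676, n₁=22
x̄₂=48.467, s₂=3.583, n₂=15
s_p² = [21·3.676² + 14·3.583²]/35 = 13.2443
SE = √(s_p²·(1/22+1/15)) = 1.2186
t = (35.909−48.467)/1.2186 = -10.3050
df = 35
p-value (one-sided, H₁ less) = 0.00000
At α=0.1: p < α → reject H₀

reject H₀: yes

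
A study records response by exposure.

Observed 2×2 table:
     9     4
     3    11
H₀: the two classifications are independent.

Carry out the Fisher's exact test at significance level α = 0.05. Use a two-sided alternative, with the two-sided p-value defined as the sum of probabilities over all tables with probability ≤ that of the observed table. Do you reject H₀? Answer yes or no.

Margins: r₁=13, r₂=14, c₁=12, c₂=15, n=27
p_obs = C(13,9)·C(14,3)/C(27,12); sum pmf over tables with pmf ≤ p_obs
p-value (two-sided) = 0.02130
At α=0.05: p < α → reject H₀

reject H₀: yes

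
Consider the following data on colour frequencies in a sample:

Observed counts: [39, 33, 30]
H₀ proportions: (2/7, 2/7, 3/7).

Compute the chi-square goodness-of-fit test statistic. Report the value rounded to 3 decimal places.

n = 102; E_i = n·p_i = [29.14, 29.14, 43.71]
χ² = (39−29.14)²/29.14 + (33−29.14)²/29.14 + (30−43.71)²/43.71 = 8.1471
df = 2

test statistic = 8.147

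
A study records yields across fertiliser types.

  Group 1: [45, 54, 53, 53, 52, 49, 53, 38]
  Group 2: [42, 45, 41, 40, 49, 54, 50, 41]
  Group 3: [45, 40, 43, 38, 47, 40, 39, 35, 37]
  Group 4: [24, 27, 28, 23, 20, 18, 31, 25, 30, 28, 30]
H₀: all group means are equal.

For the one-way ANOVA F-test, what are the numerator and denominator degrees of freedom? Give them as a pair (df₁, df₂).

degrees of freedom = [3, 32]

k = 4 groups, N = 36 total
df = (k−1, N−k) = (4−1, 36−4) = (3, 32)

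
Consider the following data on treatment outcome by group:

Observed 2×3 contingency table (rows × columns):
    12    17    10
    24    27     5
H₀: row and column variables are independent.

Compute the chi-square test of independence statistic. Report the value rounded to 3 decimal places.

Row totals [39, 56], col totals [36, 44, 15], n=95
χ² = (12−14.78)²/14.78 + (17−18.06)²/18.06 + (10−6.16)²/6.16 + (24−21.22)²/21.22 + (27−25.94)²/25.94 + (5−8.84)²/8.84 = 5.0593
df = 2

test statistic = 5.059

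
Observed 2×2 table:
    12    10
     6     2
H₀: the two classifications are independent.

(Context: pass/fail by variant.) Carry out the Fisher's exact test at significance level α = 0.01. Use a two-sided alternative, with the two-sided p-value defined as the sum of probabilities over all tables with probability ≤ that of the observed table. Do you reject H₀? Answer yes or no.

Margins: r₁=22, r₂=8, c₁=18, c₂=12, n=30
p_obs = C(22,12)·C(8,6)/C(30,18); sum pmf over tables with pmf ≤ p_obs
p-value (two-sided) = 0.41915
At α=0.01: p ≥ α → fail to reject H₀

reject H₀: no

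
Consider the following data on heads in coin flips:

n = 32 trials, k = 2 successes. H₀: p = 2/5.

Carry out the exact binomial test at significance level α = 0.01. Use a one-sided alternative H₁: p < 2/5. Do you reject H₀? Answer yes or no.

Exact binomial: n=32, k=2, p₀=2/5=0.4000
P(X≤2) from Σ C(n,i)·p₀^i·(1−p₀)^(n−i)
p-value (one-sided, H₁ less) = 0.00002
At α=0.01: p < α → reject H₀

reject H₀: yes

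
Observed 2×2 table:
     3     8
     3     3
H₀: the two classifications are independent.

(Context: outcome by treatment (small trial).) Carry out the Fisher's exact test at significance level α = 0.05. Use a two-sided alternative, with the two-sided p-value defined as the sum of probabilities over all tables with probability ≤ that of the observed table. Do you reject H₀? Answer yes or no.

Margins: r₁=11, r₂=6, c₁=6, c₂=11, n=17
p_obs = C(11,3)·C(6,3)/C(17,6); sum pmf over tables with pmf ≤ p_obs
p-value (two-sided) = 0.60003
At α=0.05: p ≥ α → fail to reject H₀

reject H₀: no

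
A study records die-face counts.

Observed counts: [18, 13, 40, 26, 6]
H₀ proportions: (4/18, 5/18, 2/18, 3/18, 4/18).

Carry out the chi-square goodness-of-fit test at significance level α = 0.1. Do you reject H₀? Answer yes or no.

n = 103; E_i = n·p_i = [22.89, 28.61, 11.44, 17.17, 22.89]
χ² = (18−22.89)²/22.89 + (13−28.61)²/28.61 + (40−11.44)²/11.44 + (26−17.17)²/17.17 + (6−22.89)²/22.89 = 97.8194
df = 4
p-value (upper-tail) = 0.00000
At α=0.1: p < α → reject H₀

reject H₀: yes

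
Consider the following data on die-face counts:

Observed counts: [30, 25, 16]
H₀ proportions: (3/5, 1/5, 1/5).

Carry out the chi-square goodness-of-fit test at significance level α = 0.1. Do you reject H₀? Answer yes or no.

reject H₀: yes

n = 71; E_i = n·p_i = [42.60, 14.20, 14.20]
χ² = (30−42.60)²/42.60 + (25−14.20)²/14.20 + (16−14.20)²/14.20 = 12.1690
df = 2
p-value (upper-tail) = 0.00228
At α=0.1: p < α → reject H₀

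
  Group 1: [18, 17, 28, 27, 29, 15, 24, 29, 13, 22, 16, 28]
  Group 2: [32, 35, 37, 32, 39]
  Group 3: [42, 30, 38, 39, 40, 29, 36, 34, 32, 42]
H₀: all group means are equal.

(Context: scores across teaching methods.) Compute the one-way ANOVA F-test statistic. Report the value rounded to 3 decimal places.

test statistic = 22.991

Group means [22.17, 35.00, 36.20], grand mean 29.741
SSB = Σnᵢ(x̄ᵢ−x̄)² = 1243.919; SSW = ΣΣ(x−x̄ᵢ)² = 649.267
MSB = 1243.919/2 = 621.9593; MSW = 649.267/24 = 27.0528
F = MSB/MSW = 22.9906
df = (2, 24)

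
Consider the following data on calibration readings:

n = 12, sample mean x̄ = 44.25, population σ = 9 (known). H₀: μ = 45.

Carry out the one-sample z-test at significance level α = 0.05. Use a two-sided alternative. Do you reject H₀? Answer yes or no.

reject H₀: no

SE = σ/√n = 9/√12 = 2.5981
z = (x̄−μ₀)/SE = (44.25−45)/2.5981 = -0.2887
p-value (two-sided) = 0.77283
At α=0.05: p ≥ α → fail to reject H₀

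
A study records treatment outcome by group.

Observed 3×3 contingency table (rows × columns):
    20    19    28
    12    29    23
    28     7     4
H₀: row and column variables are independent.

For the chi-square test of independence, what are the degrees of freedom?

degrees of freedom = 4

df = (r−1)(c−1) = (3−1)·(3−1) = 4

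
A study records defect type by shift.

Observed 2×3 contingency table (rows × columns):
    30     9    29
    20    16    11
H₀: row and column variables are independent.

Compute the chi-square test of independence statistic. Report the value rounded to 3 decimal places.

Row totals [68, 47], col totals [50, 25, 40], n=115
χ² = (30−29.57)²/29.57 + (9−14.78)²/14.78 + (29−23.65)²/23.65 + (20−20.43)²/20.43 + (16−10.22)²/10.22 + (11−16.35)²/16.35 = 8.5090
df = 2

test statistic = 8.509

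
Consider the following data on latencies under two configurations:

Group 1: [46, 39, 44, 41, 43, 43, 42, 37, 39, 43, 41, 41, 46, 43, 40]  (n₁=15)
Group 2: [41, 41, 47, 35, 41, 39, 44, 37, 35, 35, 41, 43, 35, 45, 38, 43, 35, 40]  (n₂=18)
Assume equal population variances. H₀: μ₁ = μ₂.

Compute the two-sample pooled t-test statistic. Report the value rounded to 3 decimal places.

test statistic = 1.854

x̄₁=41.867, s₁=2.532, n₁=15
x̄₂=39.722, s₂=3.832, n₂=18
s_p² = [14·2.532² + 17·3.832²]/31 = 10.9466
SE = √(s_p²·(1/15+1/18)) = 1.1567
t = (41.867−39.722)/1.1567 = 1.8540
df = 31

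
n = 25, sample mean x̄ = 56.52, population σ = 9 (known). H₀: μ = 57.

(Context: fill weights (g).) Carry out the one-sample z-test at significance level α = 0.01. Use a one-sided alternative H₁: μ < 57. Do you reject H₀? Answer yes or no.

reject H₀: no

SE = σ/√n = 9/√25 = 1.8000
z = (x̄−μ₀)/SE = (56.52−57)/1.8000 = -0.2667
p-value (one-sided, H₁ less) = 0.39486
At α=0.01: p ≥ α → fail to reject H₀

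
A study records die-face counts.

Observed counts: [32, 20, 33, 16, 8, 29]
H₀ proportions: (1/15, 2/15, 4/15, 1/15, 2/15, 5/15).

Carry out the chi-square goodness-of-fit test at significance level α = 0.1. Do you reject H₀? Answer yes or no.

n = 138; E_i = n·p_i = [9.20, 18.40, 36.80, 9.20, 18.40, 46.00]
χ² = (32−9.20)²/9.20 + (20−18.40)²/18.40 + (33−36.80)²/36.80 + (16−9.20)²/9.20 + (8−18.40)²/18.40 + (29−46.00)²/46.00 = 74.2228
df = 5
p-value (upper-tail) = 0.00000
At α=0.1: p < α → reject H₀

reject H₀: yes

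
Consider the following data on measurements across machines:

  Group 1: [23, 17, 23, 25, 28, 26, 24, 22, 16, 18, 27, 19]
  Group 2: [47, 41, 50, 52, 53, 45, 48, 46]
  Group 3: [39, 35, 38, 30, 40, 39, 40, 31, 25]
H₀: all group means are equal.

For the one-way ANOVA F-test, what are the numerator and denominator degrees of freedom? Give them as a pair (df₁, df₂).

k = 3 groups, N = 29 total
df = (k−1, N−k) = (3−1, 29−3) = (2, 26)

degrees of freedom = [2, 26]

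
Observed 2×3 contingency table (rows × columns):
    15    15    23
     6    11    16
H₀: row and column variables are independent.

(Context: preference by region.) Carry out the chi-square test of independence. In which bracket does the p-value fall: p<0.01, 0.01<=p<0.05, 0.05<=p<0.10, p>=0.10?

p-value bracket: p>=0.10

Row totals [53, 33], col totals [21, 26, 39], n=86
χ² = (15−12.94)²/12.94 + (15−16.02)²/16.02 + (23−24.03)²/24.03 + (6−8.06)²/8.06 + (11−9.98)²/9.98 + (16−14.97)²/14.97 = 1.1394
df = 2
p-value (upper-tail) = 0.56570
→ bracket: p>=0.10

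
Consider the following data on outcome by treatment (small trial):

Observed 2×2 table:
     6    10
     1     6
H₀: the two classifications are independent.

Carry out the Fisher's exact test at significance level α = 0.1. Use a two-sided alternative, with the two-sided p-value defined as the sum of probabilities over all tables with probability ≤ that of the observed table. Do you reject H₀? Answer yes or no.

Margins: r₁=16, r₂=7, c₁=7, c₂=16, n=23
p_obs = C(16,6)·C(7,1)/C(23,7); sum pmf over tables with pmf ≤ p_obs
p-value (two-sided) = 0.36601
At α=0.1: p ≥ α → fail to reject H₀

reject H₀: no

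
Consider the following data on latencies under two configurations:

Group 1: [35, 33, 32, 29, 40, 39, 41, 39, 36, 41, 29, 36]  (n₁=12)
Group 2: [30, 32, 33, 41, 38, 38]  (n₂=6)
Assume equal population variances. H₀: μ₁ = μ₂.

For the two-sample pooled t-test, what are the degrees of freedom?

degrees of freedom = 16

df = n₁ + n₂ − 2 = 12 + 6 − 2 = 16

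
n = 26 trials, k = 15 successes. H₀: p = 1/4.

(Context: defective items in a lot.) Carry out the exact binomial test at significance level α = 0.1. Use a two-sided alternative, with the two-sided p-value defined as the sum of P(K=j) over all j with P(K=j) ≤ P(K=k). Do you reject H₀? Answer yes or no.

Exact binomial: n=26, k=15, p₀=1/4=0.2500
P(X=j) = C(n,j)·p₀^j·(1−p₀)^(n−j); p = Σ P(X=j) over j with P(X=j) ≤ P(X=15)
p-value (two-sided) = 0.00039
At α=0.1: p < α → reject H₀

reject H₀: yes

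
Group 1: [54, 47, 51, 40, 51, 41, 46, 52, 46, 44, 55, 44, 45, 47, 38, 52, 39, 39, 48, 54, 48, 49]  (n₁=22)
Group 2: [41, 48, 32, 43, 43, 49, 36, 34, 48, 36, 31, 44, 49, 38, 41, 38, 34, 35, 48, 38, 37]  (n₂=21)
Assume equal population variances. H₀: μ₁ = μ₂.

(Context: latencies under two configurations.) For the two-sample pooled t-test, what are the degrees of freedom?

degrees of freedom = 41

df = n₁ + n₂ − 2 = 22 + 21 − 2 = 41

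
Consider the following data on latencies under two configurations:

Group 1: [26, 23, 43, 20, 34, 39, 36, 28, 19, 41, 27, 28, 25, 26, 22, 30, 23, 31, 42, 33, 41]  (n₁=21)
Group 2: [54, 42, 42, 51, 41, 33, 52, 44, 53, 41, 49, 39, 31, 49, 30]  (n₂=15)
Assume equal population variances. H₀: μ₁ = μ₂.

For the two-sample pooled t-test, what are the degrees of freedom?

df = n₁ + n₂ − 2 = 21 + 15 − 2 = 34

degrees of freedom = 34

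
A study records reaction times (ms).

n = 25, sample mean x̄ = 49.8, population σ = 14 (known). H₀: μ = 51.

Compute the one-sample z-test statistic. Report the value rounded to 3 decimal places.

test statistic = -0.429

SE = σ/√n = 14/√25 = 2.8000
z = (x̄−μ₀)/SE = (49.8−51)/2.8000 = -0.4286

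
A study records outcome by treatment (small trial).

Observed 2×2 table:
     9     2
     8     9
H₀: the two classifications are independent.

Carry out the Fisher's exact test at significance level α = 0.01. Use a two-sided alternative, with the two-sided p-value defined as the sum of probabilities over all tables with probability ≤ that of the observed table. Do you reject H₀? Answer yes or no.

Margins: r₁=11, r₂=17, c₁=17, c₂=11, n=28
p_obs = C(11,9)·C(17,8)/C(28,17); sum pmf over tables with pmf ≤ p_obs
p-value (two-sided) = 0.11496
At α=0.01: p ≥ α → fail to reject H₀

reject H₀: no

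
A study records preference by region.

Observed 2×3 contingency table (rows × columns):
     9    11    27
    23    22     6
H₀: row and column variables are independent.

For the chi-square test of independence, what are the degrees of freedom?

degrees of freedom = 2

df = (r−1)(c−1) = (2−1)·(3−1) = 2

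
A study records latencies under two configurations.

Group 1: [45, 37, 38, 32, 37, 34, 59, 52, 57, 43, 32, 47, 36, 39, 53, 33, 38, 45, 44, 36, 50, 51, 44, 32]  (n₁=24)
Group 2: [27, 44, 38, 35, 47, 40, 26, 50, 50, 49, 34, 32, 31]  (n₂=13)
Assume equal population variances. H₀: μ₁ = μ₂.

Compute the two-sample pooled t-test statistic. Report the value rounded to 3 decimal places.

test statistic = 1.238

x̄₁=42.250, s₁=8.179, n₁=24
x̄₂=38.692, s₂=8.654, n₂=13
s_p² = [23·8.179² + 12·8.654²]/35 = 69.6363
SE = √(s_p²·(1/24+1/13)) = 2.8737
t = (42.250−38.692)/2.8737 = 1.2380
df = 35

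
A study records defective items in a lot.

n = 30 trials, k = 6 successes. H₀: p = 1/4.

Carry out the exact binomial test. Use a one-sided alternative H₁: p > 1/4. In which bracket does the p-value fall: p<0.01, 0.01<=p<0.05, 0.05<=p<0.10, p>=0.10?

p-value bracket: p>=0.10

Exact binomial: n=30, k=6, p₀=1/4=0.2500
P(X≥6) from Σ C(n,i)·p₀^i·(1−p₀)^(n−i)
p-value (one-sided, H₁ greater) = 0.79740
→ bracket: p>=0.10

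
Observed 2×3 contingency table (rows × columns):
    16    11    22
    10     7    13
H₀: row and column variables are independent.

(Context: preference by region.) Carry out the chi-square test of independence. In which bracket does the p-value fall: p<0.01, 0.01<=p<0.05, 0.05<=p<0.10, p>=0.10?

p-value bracket: p>=0.10

Row totals [49, 30], col totals [26, 18, 35], n=79
χ² = (16−16.13)²/16.13 + (11−11.16)²/11.16 + (22−21.71)²/21.71 + (10−9.87)²/9.87 + (7−6.84)²/6.84 + (13−13.29)²/13.29 = 0.0193
df = 2
p-value (upper-tail) = 0.99040
→ bracket: p>=0.10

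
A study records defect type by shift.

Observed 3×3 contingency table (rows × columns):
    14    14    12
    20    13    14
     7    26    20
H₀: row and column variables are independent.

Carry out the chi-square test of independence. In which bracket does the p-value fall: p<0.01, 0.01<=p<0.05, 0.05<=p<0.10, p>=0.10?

Row totals [40, 47, 53], col totals [41, 53, 46], n=140
χ² = (14−11.71)²/11.71 + (14−15.14)²/15.14 + (12−13.14)²/13.14 + (20−13.76)²/13.76 + (13−17.79)²/17.79 + (14−15.44)²/15.44 + (7−15.52)²/15.52 + (26−20.06)²/20.06 + (20−17.41)²/17.41 = 11.7008
df = 4
p-value (upper-tail) = 0.01972
→ bracket: 0.01<=p<0.05

p-value bracket: 0.01<=p<0.05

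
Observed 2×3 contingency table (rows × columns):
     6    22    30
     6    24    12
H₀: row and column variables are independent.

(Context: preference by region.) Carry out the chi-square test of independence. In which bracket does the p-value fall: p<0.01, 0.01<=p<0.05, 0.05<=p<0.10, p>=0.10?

Row totals [58, 42], col totals [12, 46, 42], n=100
χ² = (6−6.96)²/6.96 + (22−26.68)²/26.68 + (30−24.36)²/24.36 + (6−5.04)²/5.04 + (24−19.32)²/19.32 + (12−17.64)²/17.64 = 5.3789
df = 2
p-value (upper-tail) = 0.06792
→ bracket: 0.05<=p<0.10

p-value bracket: 0.05<=p<0.10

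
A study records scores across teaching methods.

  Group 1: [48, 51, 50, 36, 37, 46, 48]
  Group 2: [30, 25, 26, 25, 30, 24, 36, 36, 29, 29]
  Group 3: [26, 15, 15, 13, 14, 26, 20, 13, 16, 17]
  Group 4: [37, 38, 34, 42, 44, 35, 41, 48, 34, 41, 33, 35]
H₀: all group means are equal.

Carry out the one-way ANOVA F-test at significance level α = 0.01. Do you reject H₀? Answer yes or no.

Group means [45.14, 29.00, 17.50, 38.50], grand mean 31.872
SSB = Σnᵢ(x̄ᵢ−x̄)² = 3908.002; SSW = ΣΣ(x−x̄ᵢ)² = 852.357
MSB = 3908.002/3 = 1302.6673; MSW = 852.357/35 = 24.3531
F = MSB/MSW = 53.4909
df = (3, 35)
p-value (upper-tail) = 0.00000
At α=0.01: p < α → reject H₀

reject H₀: yes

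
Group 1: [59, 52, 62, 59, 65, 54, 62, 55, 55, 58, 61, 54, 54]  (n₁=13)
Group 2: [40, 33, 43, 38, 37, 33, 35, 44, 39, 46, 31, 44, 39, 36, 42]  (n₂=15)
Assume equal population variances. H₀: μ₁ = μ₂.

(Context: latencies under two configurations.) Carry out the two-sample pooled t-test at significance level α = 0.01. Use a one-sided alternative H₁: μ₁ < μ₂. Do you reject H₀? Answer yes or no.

reject H₀: no

x̄₁=57.692, s₁=4.008, n₁=13
x̄₂=38.667, s₂=4.546, n₂=15
s_p² = [12·4.008² + 14·4.546²]/26 = 18.5424
SE = √(s_p²·(1/13+1/15)) = 1.6317
t = (57.692−38.667)/1.6317 = 11.6599
df = 26
p-value (one-sided, H₁ less) = 1.00000
At α=0.01: p ≥ α → fail to reject H₀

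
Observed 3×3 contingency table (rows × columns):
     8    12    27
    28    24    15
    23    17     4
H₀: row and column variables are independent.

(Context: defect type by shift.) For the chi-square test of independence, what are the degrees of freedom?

degrees of freedom = 4

df = (r−1)(c−1) = (3−1)·(3−1) = 4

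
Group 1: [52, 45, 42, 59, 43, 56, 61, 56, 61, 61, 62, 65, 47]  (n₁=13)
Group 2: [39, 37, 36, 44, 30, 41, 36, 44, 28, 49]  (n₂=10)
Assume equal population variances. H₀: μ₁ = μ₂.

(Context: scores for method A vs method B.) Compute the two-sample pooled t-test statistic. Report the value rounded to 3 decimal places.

x̄₁=54.615, s₁=7.953, n₁=13
x̄₂=38.400, s₂=6.450, n₂=10
s_p² = [12·7.953² + 9·6.450²]/21 = 53.9751
SE = √(s_p²·(1/13+1/10)) = 3.0902
t = (54.615−38.400)/3.0902 = 5.2473
df = 21

test statistic = 5.247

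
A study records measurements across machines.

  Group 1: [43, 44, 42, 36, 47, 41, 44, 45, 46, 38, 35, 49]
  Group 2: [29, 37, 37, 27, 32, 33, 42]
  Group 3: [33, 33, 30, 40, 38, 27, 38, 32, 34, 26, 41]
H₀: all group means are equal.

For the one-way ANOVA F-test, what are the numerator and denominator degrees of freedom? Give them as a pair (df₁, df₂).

k = 3 groups, N = 30 total
df = (k−1, N−k) = (3−1, 30−3) = (2, 27)

degrees of freedom = [2, 27]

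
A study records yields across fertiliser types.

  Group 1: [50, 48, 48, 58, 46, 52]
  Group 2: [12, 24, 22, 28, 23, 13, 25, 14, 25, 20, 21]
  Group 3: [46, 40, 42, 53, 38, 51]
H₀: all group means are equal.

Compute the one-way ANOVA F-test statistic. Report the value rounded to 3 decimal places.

Group means [50.33, 20.64, 45.00], grand mean 34.739
SSB = Σnᵢ(x̄ᵢ−x̄)² = 4278.556; SSW = ΣΣ(x−x̄ᵢ)² = 563.879
MSB = 4278.556/2 = 2139.2780; MSW = 563.879/20 = 28.1939
F = MSB/MSW = 75.8772
df = (2, 20)

test statistic = 75.877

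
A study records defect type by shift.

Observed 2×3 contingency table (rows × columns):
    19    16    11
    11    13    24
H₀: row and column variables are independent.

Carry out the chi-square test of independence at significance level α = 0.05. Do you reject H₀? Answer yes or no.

Row totals [46, 48], col totals [30, 29, 35], n=94
χ² = (19−14.68)²/14.68 + (16−14.19)²/14.19 + (11−17.13)²/17.13 + (11−15.32)²/15.32 + (13−14.81)²/14.81 + (24−17.87)²/17.87 = 7.2330
df = 2
p-value (upper-tail) = 0.02688
At α=0.05: p < α → reject H₀

reject H₀: yes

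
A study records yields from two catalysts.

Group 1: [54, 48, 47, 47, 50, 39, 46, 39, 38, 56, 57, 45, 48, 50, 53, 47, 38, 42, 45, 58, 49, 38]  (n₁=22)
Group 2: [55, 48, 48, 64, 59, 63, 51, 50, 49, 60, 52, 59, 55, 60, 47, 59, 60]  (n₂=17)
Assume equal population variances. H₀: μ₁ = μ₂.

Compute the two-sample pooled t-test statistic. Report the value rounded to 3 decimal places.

test statistic = -4.252

x̄₁=47.000, s₁=6.234, n₁=22
x̄₂=55.235, s₂=5.674, n₂=17
s_p² = [21·6.234² + 16·5.674²]/37 = 35.9746
SE = √(s_p²·(1/22+1/17)) = 1.9368
t = (47.000−55.235)/1.9368 = -4.2519
df = 37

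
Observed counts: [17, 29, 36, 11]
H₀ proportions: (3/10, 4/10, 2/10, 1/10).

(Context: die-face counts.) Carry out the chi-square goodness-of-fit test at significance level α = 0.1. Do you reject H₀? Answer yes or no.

n = 93; E_i = n·p_i = [27.90, 37.20, 18.60, 9.30]
χ² = (17−27.90)²/27.90 + (29−37.20)²/37.20 + (36−18.60)²/18.60 + (11−9.30)²/9.30 = 22.6541
df = 3
p-value (upper-tail) = 0.00005
At α=0.1: p < α → reject H₀

reject H₀: yes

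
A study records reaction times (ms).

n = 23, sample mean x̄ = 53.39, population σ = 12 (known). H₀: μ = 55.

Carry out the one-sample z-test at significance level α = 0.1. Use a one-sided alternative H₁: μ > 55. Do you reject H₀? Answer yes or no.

reject H₀: no

SE = σ/√n = 12/√23 = 2.5022
z = (x̄−μ₀)/SE = (53.39−55)/2.5022 = -0.6434
p-value (one-sided, H₁ greater) = 0.74003
At α=0.1: p ≥ α → fail to reject H₀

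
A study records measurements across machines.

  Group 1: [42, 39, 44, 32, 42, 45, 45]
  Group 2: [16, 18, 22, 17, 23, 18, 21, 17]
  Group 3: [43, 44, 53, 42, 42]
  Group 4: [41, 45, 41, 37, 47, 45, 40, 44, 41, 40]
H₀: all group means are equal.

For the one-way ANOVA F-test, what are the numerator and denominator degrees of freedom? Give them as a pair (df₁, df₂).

k = 4 groups, N = 30 total
df = (k−1, N−k) = (4−1, 30−4) = (3, 26)

degrees of freedom = [3, 26]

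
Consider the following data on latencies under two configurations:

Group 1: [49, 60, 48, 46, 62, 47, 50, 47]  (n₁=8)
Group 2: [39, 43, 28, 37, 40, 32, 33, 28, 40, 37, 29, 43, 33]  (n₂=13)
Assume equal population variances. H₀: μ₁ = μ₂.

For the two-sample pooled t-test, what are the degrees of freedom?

df = n₁ + n₂ − 2 = 8 + 13 − 2 = 19

degrees of freedom = 19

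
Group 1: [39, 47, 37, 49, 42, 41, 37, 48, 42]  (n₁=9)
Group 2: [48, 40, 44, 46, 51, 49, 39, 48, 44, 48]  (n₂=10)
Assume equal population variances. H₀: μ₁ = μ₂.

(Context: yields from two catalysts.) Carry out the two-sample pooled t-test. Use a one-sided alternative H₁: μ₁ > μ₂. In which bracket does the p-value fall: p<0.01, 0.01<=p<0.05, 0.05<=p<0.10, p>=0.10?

x̄₁=42.444, s₁=4.586, n₁=9
x̄₂=45.700, s₂=3.917, n₂=10
s_p² = [8·4.586² + 9·3.917²]/17 = 18.0190
SE = √(s_p²·(1/9+1/10)) = 1.9504
t = (42.444−45.700)/1.9504 = -1.6692
df = 17
p-value (one-sided, H₁ greater) = 0.94330
→ bracket: p>=0.10

p-value bracket: p>=0.10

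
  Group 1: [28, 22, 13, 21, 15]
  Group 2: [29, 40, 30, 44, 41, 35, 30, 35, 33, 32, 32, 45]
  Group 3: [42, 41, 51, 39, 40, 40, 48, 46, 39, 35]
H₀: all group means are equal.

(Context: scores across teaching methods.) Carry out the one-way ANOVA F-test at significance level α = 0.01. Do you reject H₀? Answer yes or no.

reject H₀: yes

Group means [19.80, 35.50, 42.10], grand mean 35.037
SSB = Σnᵢ(x̄ᵢ−x̄)² = 1662.263; SSW = ΣΣ(x−x̄ᵢ)² = 698.700
MSB = 1662.263/2 = 831.1315; MSW = 698.700/24 = 29.1125
F = MSB/MSW = 28.5490
df = (2, 24)
p-value (upper-tail) = 0.00000
At α=0.01: p < α → reject H₀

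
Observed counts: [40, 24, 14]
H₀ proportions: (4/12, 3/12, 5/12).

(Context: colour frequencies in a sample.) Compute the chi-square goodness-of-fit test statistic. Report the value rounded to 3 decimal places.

n = 78; E_i = n·p_i = [26.00, 19.50, 32.50]
χ² = (40−26.00)²/26.00 + (24−19.50)²/19.50 + (14−32.50)²/32.50 = 19.1077
df = 2

test statistic = 19.108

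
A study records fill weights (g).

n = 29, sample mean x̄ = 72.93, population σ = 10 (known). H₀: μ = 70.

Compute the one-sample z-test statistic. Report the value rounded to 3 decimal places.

test statistic = 1.578

SE = σ/√n = 10/√29 = 1.8570
z = (x̄−μ₀)/SE = (72.93−70)/1.8570 = 1.5779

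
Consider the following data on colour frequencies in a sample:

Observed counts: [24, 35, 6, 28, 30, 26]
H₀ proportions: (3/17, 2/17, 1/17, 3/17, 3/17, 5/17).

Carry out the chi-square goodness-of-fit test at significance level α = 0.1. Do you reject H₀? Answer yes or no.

reject H₀: yes

n = 149; E_i = n·p_i = [26.29, 17.53, 8.76, 26.29, 26.29, 43.82]
χ² = (24−26.29)²/26.29 + (35−17.53)²/17.53 + (6−8.76)²/8.76 + (28−26.29)²/26.29 + (30−26.29)²/26.29 + (26−43.82)²/43.82 = 26.3662
df = 5
p-value (upper-tail) = 0.00008
At α=0.1: p < α → reject H₀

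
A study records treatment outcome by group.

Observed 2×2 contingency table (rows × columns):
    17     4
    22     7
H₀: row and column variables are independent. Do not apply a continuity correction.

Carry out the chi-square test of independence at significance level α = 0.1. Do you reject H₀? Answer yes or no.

reject H₀: no

Row totals [21, 29], col totals [39, 11], n=50
χ² = (17−16.38)²/16.38 + (4−4.62)²/4.62 + (22−22.62)²/22.62 + (7−6.38)²/6.38 = 0.1839
df = 1
p-value (upper-tail) = 0.66803
At α=0.1: p ≥ α → fail to reject H₀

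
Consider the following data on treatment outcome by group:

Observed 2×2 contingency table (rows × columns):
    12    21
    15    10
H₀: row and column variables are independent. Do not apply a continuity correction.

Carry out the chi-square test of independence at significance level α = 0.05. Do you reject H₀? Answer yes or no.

Row totals [33, 25], col totals [27, 31], n=58
χ² = (12−15.36)²/15.36 + (21−17.64)²/17.64 + (15−11.64)²/11.64 + (10−13.36)²/13.36 = 3.1939
df = 1
p-value (upper-tail) = 0.07391
At α=0.05: p ≥ α → fail to reject H₀

reject H₀: no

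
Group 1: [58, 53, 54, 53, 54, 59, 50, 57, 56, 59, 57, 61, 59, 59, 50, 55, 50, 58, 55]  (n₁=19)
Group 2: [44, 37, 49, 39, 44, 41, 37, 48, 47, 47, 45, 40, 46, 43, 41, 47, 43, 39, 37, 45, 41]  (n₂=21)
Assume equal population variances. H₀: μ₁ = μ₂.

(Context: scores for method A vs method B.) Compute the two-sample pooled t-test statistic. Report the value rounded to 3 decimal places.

test statistic = 11.201

x̄₁=55.632, s₁=3.370, n₁=19
x̄₂=42.857, s₂=3.798, n₂=21
s_p² = [18·3.370² + 20·3.798²]/38 = 12.9735
SE = √(s_p²·(1/19+1/21)) = 1.1404
t = (55.632−42.857)/1.1404 = 11.2013
df = 38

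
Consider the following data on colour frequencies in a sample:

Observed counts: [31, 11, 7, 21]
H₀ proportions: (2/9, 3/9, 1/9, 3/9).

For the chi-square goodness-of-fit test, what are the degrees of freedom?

df = k − 1 = 4 − 1 = 3

degrees of freedom = 3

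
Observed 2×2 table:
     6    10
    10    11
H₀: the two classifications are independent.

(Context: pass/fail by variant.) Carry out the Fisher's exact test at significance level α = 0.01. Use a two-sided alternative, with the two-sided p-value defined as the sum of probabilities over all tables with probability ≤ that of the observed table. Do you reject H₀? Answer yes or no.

reject H₀: no

Margins: r₁=16, r₂=21, c₁=16, c₂=21, n=37
p_obs = C(16,6)·C(21,10)/C(37,16); sum pmf over tables with pmf ≤ p_obs
p-value (two-sided) = 0.73885
At α=0.01: p ≥ α → fail to reject H₀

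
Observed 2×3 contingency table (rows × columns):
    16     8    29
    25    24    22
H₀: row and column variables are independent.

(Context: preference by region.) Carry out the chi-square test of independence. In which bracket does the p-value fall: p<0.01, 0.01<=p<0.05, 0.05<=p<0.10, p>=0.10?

p-value bracket: 0.01<=p<0.05

Row totals [53, 71], col totals [41, 32, 51], n=124
χ² = (16−17.52)²/17.52 + (8−13.68)²/13.68 + (29−21.80)²/21.80 + (25−23.48)²/23.48 + (24−18.32)²/18.32 + (22−29.20)²/29.20 = 8.5027
df = 2
p-value (upper-tail) = 0.01425
→ bracket: 0.01<=p<0.05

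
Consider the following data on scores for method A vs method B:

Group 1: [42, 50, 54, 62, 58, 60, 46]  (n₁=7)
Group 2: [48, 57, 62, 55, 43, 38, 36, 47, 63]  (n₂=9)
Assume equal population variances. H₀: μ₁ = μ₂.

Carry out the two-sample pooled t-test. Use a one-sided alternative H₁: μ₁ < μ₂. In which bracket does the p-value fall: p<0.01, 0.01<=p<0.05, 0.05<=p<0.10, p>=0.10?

x̄₁=53.143, s₁=7.471, n₁=7
x̄₂=49.889, s₂=9.930, n₂=9
s_p² = [6·7.471² + 8·9.930²]/14 = 80.2676
SE = √(s_p²·(1/7+1/9)) = 4.5150
t = (53.143−49.889)/4.5150 = 0.7207
df = 14
p-value (one-sided, H₁ less) = 0.75852
→ bracket: p>=0.10

p-value bracket: p>=0.10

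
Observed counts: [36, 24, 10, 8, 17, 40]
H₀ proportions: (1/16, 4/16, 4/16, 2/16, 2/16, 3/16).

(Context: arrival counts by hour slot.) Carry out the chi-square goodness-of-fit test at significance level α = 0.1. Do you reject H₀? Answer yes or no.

reject H₀: yes

n = 135; E_i = n·p_i = [8.44, 33.75, 33.75, 16.88, 16.88, 25.31]
χ² = (36−8.44)²/8.44 + (24−33.75)²/33.75 + (10−33.75)²/33.75 + (8−16.88)²/16.88 + (17−16.88)²/16.88 + (40−25.31)²/25.31 = 122.7580
df = 5
p-value (upper-tail) = 0.00000
At α=0.1: p < α → reject H₀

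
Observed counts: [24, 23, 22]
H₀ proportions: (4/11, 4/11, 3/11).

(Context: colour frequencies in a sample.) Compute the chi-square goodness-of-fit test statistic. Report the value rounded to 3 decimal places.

n = 69; E_i = n·p_i = [25.09, 25.09, 18.82]
χ² = (24−25.09)²/25.09 + (23−25.09)²/25.09 + (22−18.82)²/18.82 = 0.7597
df = 2

test statistic = 0.760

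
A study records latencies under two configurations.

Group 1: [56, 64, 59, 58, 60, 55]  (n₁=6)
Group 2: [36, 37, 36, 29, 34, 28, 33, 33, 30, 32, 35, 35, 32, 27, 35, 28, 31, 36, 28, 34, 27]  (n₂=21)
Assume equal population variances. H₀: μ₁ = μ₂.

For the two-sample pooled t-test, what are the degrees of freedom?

degrees of freedom = 25

df = n₁ + n₂ − 2 = 6 + 21 − 2 = 25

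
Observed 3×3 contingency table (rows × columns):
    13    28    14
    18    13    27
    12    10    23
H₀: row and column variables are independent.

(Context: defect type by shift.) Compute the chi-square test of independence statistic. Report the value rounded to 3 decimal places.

Row totals [55, 58, 45], col totals [43, 51, 64], n=158
χ² = (13−14.97)²/14.97 + (28−17.75)²/17.75 + (14−22.28)²/22.28 + (18−15.78)²/15.78 + (13−18.72)²/18.72 + (27−23.49)²/23.49 + (12−12.25)²/12.25 + (10−14.53)²/14.53 + (23−18.23)²/18.23 = 14.4963
df = 4

test statistic = 14.496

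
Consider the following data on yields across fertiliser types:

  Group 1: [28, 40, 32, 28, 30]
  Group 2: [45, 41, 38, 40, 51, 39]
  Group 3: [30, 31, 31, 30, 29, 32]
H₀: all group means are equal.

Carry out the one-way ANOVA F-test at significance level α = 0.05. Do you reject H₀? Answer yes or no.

reject H₀: yes

Group means [31.60, 42.33, 30.50], grand mean 35.000
SSB = Σnᵢ(x̄ᵢ−x̄)² = 501.967; SSW = ΣΣ(x−x̄ᵢ)² = 224.033
MSB = 501.967/2 = 250.9833; MSW = 224.033/14 = 16.0024
F = MSB/MSW = 15.6841
df = (2, 14)
p-value (upper-tail) = 0.00027
At α=0.05: p < α → reject H₀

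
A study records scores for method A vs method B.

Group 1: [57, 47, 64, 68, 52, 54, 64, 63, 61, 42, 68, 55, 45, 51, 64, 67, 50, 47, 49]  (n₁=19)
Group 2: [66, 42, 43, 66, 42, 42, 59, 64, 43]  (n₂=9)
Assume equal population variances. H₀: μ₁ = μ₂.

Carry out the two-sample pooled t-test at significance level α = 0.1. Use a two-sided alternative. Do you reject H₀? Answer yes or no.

reject H₀: no

x̄₁=56.211, s₁=8.450, n₁=19
x̄₂=51.889, s₂=11.439, n₂=9
s_p² = [18·8.450² + 8·11.439²]/26 = 89.6941
SE = √(s_p²·(1/19+1/9)) = 3.8323
t = (56.211−51.889)/3.8323 = 1.1277
df = 26
p-value (two-sided) = 0.26976
At α=0.1: p ≥ α → fail to reject H₀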